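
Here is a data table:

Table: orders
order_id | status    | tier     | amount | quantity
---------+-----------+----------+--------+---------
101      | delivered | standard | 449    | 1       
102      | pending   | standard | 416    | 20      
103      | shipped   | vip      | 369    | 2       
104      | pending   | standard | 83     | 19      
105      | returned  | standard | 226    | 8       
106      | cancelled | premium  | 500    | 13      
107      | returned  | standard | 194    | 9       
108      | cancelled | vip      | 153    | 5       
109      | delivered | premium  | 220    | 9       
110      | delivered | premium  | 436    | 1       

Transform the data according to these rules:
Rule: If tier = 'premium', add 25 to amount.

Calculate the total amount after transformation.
3121

Step 1: Count records where tier = 'premium': 3
Step 2: Total bonus added: 3 × 25 = 75
Step 3: Original sum of amount: 3046
Step 4: Final sum = 3046 + 75 = 3121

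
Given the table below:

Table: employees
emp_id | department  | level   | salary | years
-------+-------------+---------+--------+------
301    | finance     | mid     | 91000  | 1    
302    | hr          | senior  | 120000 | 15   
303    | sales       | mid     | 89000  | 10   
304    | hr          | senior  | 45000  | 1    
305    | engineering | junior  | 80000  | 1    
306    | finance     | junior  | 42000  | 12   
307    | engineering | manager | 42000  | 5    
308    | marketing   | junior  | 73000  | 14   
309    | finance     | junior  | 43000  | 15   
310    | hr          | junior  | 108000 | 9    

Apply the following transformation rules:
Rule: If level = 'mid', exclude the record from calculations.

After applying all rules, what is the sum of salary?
553000

Step 1: Identify records where level = 'mid'
Step 2: The excluded records sum to 180000
Step 3: Original total salary = 733000
Step 4: Remaining total = 733000 - 180000 = 553000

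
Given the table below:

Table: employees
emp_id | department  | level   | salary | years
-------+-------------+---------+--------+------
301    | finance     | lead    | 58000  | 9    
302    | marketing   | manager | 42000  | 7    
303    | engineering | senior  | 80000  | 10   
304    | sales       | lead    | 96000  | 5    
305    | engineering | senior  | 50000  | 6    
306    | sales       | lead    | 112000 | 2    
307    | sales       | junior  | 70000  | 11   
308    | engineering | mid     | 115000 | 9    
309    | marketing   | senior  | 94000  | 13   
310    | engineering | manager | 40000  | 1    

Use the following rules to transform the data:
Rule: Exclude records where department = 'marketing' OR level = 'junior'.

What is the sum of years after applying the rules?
42

Step 1: Find records where department = 'marketing' OR level = 'junior'
Step 2: 3 records match, summing to 31
Step 3: Original sum: 73
Step 4: Remaining sum = 73 - 31 = 42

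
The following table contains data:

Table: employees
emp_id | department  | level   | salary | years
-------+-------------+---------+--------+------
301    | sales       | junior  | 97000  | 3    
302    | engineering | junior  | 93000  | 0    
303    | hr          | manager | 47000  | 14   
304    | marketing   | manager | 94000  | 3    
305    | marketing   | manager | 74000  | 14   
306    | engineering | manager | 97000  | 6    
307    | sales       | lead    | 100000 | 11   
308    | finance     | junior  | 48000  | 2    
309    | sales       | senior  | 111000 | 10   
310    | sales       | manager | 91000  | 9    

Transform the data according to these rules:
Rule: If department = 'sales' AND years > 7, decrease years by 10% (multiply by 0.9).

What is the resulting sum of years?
69.0

Step 1: Find records where department = 'sales' AND years > 7
Step 2: 3 records match, summing to 30
Step 3: After multiplier: 30 × 0.9 = 27.0
Step 4: Unaffected records sum: 42
Step 5: Final sum = 27.0 + 42 = 69.0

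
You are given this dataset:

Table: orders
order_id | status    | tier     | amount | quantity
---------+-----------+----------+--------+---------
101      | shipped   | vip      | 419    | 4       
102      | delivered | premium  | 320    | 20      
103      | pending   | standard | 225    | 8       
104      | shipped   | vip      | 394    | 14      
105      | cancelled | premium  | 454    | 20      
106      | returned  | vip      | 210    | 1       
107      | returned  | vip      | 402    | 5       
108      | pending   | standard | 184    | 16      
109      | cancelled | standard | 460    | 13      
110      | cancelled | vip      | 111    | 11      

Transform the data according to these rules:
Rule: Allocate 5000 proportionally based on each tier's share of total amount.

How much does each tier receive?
premium: 1217.36, standard: 1366.78, vip: 2415.85

Step 1: Calculate total amount = 3179
Step 2: Calculate each tier's proportion:
  premium: 774/3179 = 24.35% → 1217.36
  standard: 869/3179 = 27.34% → 1366.78
  vip: 1536/3179 = 48.32% → 2415.85
Step 3: Verify: sum of allocations ≈ 5000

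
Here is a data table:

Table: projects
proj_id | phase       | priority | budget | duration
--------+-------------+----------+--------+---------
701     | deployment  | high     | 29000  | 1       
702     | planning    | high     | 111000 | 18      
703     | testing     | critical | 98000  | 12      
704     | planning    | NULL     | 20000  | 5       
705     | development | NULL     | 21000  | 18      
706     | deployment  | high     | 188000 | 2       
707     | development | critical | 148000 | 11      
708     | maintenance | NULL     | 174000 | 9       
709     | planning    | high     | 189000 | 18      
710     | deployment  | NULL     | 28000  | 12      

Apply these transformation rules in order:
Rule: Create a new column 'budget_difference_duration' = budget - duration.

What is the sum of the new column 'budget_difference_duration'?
1005894

Step 1: For each record, compute budget - duration
Example calculations:
  29000 - 1 = 28999
  111000 - 18 = 110982
  98000 - 12 = 97988
  ...
Step 2: Sum all derived values
Step 3: Total = 1005894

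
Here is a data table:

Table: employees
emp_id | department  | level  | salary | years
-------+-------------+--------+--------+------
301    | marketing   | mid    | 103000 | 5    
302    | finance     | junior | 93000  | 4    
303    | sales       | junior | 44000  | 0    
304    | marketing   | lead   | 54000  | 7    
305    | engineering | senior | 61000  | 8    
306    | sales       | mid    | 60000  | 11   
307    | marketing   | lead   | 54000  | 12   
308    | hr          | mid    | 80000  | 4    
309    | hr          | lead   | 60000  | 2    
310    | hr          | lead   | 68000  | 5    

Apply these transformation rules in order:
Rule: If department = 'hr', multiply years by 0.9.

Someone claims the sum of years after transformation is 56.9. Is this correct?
Yes, the result is correct.

Step 1: Calculate the correct sum after transformation
Step 2: Apply multiplier 0.9 to records where department = 'hr'
Step 3: Correct result = 56.9
Step 4: Claimed result = 56.9
Step 5: 56.9 = 56.9 ✓
Conclusion: The claimed result is correct.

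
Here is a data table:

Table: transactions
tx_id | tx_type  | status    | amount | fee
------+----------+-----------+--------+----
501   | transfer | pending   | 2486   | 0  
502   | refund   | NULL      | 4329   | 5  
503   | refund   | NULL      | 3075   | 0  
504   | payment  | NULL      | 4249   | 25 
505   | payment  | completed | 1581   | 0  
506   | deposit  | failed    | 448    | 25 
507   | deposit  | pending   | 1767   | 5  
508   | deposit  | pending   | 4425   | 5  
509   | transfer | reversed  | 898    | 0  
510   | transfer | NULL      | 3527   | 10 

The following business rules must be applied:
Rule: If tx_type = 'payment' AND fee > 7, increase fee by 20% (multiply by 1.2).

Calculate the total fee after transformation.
80.0

Step 1: Find records where tx_type = 'payment' AND fee > 7
Step 2: 1 records match, summing to 25
Step 3: After multiplier: 25 × 1.2 = 30.0
Step 4: Unaffected records sum: 50
Step 5: Final sum = 30.0 + 50 = 80.0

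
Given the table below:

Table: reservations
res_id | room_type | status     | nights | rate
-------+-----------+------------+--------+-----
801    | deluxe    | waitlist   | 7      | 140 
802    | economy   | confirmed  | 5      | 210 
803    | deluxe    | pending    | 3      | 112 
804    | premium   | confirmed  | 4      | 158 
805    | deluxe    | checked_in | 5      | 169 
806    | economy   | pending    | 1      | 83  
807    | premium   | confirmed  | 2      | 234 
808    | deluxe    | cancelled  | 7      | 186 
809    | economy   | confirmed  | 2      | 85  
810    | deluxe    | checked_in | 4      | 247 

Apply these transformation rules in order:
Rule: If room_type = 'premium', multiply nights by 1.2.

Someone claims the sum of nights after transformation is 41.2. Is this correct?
Yes, the result is correct.

Step 1: Calculate the correct sum after transformation
Step 2: Apply multiplier 1.2 to records where room_type = 'premium'
Step 3: Correct result = 41.2
Step 4: Claimed result = 41.2
Step 5: 41.2 = 41.2 ✓
Conclusion: The claimed result is correct.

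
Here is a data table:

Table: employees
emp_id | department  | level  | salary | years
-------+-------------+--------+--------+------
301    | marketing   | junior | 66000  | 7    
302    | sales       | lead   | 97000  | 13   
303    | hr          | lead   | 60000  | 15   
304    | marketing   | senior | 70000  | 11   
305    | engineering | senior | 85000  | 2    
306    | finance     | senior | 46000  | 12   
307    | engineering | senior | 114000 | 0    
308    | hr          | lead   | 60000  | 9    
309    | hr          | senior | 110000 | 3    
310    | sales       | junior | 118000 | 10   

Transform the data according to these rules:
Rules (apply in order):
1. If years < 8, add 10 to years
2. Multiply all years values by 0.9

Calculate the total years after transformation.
109.8

Step 1: Apply Rule 1 - Add 10 to records with years < 8
  - 4 records affected: 12 + (4 × 10) = 52
  - Unaffected records: 70
  - Sum after Rule 1: 122
Step 2: Apply Rule 2 - Multiply all by 0.9
  - 122 × 0.9 = 109.8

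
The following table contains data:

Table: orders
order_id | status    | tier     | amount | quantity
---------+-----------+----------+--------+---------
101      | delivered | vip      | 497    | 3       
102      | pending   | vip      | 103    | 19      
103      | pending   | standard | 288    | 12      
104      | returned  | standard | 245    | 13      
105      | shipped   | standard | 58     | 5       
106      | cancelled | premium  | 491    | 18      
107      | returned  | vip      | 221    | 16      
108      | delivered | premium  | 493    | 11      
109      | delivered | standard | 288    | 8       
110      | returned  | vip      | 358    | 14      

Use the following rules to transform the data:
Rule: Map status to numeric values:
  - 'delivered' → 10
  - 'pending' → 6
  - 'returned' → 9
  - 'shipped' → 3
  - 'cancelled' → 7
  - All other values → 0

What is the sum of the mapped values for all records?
79

Step 1: Apply mapping to each record
Step 2: Count by status:
  'delivered': 3 records × 10 = 30
  'pending': 2 records × 6 = 12
  'returned': 3 records × 9 = 27
  'shipped': 1 records × 3 = 3
  'cancelled': 1 records × 7 = 7
Step 3: Sum all mapped values = 79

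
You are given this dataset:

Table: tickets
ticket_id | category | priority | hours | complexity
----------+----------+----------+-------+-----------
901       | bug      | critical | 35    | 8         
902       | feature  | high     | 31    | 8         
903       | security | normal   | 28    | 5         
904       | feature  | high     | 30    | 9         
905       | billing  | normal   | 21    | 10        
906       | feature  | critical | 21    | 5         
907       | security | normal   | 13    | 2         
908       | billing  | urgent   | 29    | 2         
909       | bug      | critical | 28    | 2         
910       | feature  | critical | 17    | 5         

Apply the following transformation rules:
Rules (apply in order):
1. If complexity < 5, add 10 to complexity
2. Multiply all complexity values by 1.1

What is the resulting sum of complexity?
94.6

Step 1: Apply Rule 1 - Add 10 to records with complexity < 5
  - 3 records affected: 6 + (3 × 10) = 36
  - Unaffected records: 50
  - Sum after Rule 1: 86
Step 2: Apply Rule 2 - Multiply all by 1.1
  - 86 × 1.1 = 94.6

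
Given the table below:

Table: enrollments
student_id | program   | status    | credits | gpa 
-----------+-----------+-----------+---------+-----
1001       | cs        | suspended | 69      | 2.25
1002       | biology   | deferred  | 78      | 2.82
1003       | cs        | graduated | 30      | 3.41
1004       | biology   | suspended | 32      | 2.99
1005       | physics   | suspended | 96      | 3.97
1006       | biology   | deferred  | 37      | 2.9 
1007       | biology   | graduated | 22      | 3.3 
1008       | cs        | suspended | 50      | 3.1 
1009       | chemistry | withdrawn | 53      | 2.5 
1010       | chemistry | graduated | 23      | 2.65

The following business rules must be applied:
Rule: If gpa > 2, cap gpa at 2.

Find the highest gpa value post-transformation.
2

Step 1: Original maximum gpa = 3.97
Step 2: Apply cap at 2
Step 3: 10 records had gpa > 2 and were capped
Step 4: Maximum after transformation = 2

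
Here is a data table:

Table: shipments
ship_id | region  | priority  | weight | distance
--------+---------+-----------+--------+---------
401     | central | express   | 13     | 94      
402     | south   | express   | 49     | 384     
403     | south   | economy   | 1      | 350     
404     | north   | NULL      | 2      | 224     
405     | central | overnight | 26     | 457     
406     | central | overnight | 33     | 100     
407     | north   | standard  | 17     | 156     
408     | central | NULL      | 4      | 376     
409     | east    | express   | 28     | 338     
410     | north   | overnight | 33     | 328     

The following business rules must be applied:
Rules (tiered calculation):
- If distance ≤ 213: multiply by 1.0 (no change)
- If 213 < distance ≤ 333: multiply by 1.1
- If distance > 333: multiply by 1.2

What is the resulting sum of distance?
3243.2

Step 1: Tier 1 (distance ≤ 213): 3 records, sum = 350 × 1.0 = 350.0
Step 2: Tier 2 (213 < distance ≤ 333): 2 records, sum = 552 × 1.1 = 607.2
Step 3: Tier 3 (distance > 333): 5 records, sum = 1905 × 1.2 = 2286.0
Step 4: Final sum = 350.0 + 607.2 + 2286.0 = 3243.2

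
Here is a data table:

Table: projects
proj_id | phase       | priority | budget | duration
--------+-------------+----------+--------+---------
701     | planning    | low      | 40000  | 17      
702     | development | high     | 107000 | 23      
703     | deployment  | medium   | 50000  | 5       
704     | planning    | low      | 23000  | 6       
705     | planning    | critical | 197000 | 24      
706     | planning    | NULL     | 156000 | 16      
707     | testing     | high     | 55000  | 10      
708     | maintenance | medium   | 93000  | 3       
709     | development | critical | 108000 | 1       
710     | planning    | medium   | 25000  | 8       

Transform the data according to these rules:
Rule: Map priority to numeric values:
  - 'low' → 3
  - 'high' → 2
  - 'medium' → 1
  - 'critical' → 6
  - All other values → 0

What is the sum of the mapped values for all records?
25

Step 1: Apply mapping to each record
Step 2: Count by status:
  'low': 2 records × 3 = 6
  'high': 2 records × 2 = 4
  'medium': 3 records × 1 = 3
  'critical': 2 records × 6 = 12
Step 3: Sum all mapped values = 25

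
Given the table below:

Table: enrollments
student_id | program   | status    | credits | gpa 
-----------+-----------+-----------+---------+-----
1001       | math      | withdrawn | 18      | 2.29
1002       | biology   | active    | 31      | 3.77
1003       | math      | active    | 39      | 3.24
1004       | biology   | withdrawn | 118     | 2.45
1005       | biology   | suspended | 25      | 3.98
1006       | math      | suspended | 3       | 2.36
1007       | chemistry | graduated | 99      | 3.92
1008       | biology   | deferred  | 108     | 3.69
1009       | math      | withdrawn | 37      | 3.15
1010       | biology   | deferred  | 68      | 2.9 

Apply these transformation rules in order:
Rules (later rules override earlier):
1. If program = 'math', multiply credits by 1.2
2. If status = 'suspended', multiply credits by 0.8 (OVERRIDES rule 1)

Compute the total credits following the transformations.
559.2

Step 1: Rule 2 takes priority for records with status = 'suspended'
  - 2 records: 28 × 0.8 = 22.4
Step 2: Rule 1 applies to remaining records with program = 'math'
  - 3 records: 94 × 1.2 = 112.8
Step 3: Other records unchanged: 424
Step 4: Final sum = 22.4 + 112.8 + 424 = 559.2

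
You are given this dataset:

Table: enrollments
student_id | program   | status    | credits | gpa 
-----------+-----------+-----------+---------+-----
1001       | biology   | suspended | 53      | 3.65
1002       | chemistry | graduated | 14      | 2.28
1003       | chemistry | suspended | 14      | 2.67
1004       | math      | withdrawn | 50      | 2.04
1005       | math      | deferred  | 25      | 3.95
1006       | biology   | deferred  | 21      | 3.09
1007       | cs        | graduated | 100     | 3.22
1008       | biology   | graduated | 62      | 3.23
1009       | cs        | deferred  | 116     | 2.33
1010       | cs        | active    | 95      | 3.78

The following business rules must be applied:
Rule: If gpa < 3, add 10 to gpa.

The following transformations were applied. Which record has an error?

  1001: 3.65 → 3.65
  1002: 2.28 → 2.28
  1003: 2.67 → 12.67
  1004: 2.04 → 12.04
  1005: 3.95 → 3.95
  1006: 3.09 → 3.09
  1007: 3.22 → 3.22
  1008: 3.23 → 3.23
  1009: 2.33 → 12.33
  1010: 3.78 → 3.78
Record 1002 has an error. The correct transformed value should be 12.28, not 2.28.

Step 1: Check each record against the rule
Step 2: Record 1002 has gpa = 2.28
Step 3: Since 2.28 < 3, the bonus should have been applied
Step 4: Correct value = 12.28, but claimed value = 2.28
Conclusion: Record 1002 has the error.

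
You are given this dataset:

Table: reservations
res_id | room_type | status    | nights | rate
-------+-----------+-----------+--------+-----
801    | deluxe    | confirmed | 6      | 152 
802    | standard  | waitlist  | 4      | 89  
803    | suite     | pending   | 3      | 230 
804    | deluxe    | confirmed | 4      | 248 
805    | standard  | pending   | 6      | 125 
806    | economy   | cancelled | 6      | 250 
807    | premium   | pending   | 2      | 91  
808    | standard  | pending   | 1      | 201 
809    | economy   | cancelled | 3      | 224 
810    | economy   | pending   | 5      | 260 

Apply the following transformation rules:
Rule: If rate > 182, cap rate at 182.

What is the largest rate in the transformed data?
182

Step 1: Original maximum rate = 260
Step 2: Apply cap at 182
Step 3: 6 records had rate > 182 and were capped
Step 4: Maximum after transformation = 182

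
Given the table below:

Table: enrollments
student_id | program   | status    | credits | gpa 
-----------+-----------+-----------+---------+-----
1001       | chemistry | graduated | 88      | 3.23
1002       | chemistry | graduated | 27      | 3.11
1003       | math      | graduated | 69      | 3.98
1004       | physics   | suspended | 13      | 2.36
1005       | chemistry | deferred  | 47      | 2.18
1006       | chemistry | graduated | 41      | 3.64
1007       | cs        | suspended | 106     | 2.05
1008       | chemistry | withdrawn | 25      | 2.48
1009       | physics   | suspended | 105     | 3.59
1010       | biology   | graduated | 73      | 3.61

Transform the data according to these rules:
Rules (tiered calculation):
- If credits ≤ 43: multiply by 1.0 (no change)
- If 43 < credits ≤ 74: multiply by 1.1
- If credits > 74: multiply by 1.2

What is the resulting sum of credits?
672.7

Step 1: Tier 1 (credits ≤ 43): 4 records, sum = 106 × 1.0 = 106.0
Step 2: Tier 2 (43 < credits ≤ 74): 3 records, sum = 189 × 1.1 = 207.9
Step 3: Tier 3 (credits > 74): 3 records, sum = 299 × 1.2 = 358.8
Step 4: Final sum = 106.0 + 207.9 + 358.8 = 672.7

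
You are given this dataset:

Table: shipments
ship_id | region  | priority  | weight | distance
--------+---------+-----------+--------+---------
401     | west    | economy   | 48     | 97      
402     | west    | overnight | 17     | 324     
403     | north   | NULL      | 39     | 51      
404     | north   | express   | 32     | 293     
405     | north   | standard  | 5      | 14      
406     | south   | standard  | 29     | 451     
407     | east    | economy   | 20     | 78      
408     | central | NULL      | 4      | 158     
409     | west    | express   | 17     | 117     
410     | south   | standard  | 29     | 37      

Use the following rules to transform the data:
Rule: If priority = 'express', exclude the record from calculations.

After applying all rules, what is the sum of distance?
1210

Step 1: Identify records where priority = 'express'
Step 2: The excluded records sum to 410
Step 3: Original total distance = 1620
Step 4: Remaining total = 1620 - 410 = 1210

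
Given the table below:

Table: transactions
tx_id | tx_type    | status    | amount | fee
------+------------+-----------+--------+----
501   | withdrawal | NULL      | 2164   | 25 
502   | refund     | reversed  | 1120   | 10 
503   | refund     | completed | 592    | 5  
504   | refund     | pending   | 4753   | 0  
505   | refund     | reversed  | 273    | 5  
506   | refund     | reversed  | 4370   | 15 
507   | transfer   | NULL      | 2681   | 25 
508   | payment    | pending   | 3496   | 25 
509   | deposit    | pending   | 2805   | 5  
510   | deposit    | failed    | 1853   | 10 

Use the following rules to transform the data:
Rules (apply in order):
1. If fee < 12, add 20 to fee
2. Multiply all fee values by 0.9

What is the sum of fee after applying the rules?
220.5

Step 1: Apply Rule 1 - Add 20 to records with fee < 12
  - 6 records affected: 35 + (6 × 20) = 155
  - Unaffected records: 90
  - Sum after Rule 1: 245
Step 2: Apply Rule 2 - Multiply all by 0.9
  - 245 × 0.9 = 220.5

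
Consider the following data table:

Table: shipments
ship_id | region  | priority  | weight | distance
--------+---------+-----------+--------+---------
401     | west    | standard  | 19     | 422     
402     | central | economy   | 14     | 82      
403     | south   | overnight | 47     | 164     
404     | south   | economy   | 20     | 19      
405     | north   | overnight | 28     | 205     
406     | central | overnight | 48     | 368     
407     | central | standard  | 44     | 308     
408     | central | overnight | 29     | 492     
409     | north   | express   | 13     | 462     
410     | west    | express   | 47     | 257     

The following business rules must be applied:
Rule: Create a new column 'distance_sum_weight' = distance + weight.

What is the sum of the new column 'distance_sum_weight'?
3088

Step 1: For each record, compute distance + weight
Example calculations:
  422 + 19 = 441
  82 + 14 = 96
  164 + 47 = 211
  ...
Step 2: Sum all derived values
Step 3: Total = 3088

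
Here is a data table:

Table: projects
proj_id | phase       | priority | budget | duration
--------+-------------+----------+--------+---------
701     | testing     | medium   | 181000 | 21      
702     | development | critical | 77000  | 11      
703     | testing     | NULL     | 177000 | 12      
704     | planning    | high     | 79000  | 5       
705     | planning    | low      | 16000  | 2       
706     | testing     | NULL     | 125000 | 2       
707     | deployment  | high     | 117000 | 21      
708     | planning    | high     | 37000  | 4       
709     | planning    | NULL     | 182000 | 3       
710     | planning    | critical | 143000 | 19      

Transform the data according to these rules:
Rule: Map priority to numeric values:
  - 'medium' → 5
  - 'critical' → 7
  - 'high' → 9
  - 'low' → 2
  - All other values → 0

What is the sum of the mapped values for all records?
48

Step 1: Apply mapping to each record
Step 2: Count by status:
  'medium': 1 records × 5 = 5
  'critical': 2 records × 7 = 14
  'high': 3 records × 9 = 27
  'low': 1 records × 2 = 2
Step 3: Sum all mapped values = 48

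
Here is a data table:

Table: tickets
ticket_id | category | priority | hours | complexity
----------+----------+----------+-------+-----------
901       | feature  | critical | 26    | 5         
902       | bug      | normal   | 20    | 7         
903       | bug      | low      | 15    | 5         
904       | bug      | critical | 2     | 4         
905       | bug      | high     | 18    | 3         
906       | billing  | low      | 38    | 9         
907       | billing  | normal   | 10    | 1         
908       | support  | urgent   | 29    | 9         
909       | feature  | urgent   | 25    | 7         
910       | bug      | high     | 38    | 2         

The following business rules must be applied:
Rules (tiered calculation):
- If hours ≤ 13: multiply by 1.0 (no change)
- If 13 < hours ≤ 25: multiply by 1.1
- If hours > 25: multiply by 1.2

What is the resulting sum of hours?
255.0

Step 1: Tier 1 (hours ≤ 13): 2 records, sum = 12 × 1.0 = 12.0
Step 2: Tier 2 (13 < hours ≤ 25): 4 records, sum = 78 × 1.1 = 85.8
Step 3: Tier 3 (hours > 25): 4 records, sum = 131 × 1.2 = 157.2
Step 4: Final sum = 12.0 + 85.8 + 157.2 = 255.0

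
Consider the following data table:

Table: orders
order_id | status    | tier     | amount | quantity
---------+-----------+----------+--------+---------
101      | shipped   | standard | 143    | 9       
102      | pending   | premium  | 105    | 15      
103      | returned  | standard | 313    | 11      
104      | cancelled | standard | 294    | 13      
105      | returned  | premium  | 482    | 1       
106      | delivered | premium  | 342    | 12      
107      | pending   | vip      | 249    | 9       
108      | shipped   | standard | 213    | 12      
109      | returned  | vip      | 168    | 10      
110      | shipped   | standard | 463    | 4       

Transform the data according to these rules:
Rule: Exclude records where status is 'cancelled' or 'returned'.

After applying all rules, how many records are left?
6

Step 1: Count records to exclude
  - 1 (cancelled) + 3 (returned) = 4 records
Step 2: Total records: 10
Step 3: Remaining = 10 - 4 = 6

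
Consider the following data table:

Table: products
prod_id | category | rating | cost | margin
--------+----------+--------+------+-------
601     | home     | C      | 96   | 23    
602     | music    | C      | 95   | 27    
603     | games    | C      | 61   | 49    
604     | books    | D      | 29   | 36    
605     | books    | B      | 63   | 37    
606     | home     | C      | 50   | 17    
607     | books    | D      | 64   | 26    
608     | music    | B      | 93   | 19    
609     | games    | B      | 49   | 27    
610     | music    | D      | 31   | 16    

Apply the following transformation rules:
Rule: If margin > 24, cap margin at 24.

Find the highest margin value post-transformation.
24

Step 1: Original maximum margin = 49
Step 2: Apply cap at 24
Step 3: 6 records had margin > 24 and were capped
Step 4: Maximum after transformation = 24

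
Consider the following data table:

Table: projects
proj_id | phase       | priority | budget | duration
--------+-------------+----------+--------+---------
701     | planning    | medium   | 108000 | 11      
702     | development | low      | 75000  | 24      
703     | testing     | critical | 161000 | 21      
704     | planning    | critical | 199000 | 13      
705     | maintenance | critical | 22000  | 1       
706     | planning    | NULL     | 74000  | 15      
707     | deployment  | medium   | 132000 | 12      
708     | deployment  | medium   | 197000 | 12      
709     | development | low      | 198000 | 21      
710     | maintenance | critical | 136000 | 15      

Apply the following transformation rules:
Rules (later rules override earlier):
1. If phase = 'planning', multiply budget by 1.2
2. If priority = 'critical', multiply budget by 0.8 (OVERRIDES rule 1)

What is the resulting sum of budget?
1234800.0

Step 1: Rule 2 takes priority for records with priority = 'critical'
  - 4 records: 518000 × 0.8 = 414400.0
Step 2: Rule 1 applies to remaining records with phase = 'planning'
  - 2 records: 182000 × 1.2 = 218400.0
Step 3: Other records unchanged: 602000
Step 4: Final sum = 414400.0 + 218400.0 + 602000 = 1234800.0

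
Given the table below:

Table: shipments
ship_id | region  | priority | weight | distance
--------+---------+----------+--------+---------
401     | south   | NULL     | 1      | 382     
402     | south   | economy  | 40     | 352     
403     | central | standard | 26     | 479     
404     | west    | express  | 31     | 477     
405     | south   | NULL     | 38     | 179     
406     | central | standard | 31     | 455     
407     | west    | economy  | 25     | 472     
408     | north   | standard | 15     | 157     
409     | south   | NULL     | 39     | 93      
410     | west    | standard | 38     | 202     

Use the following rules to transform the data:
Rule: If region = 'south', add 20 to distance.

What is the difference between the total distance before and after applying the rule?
80

Step 1: Original sum of distance = 3248
Step 2: 4 records have region = 'south'
Step 3: Each affected record changes by 20
Step 4: Total change = 4 × 20 = 80
Step 5: New sum = 3248 + 80 = 3328
Step 6: Difference = |3328 - 3248| = 80
        (Sum increased by 80)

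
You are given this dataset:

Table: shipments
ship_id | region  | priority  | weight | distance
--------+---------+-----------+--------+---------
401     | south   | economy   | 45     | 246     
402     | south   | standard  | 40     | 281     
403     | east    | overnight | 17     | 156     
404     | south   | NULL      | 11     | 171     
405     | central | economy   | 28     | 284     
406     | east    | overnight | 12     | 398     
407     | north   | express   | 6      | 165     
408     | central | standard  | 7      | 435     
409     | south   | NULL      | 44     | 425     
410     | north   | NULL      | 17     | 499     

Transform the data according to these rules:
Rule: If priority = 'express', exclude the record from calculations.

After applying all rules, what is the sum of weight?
221

Step 1: Identify records where priority = 'express'
Step 2: The excluded records sum to 6
Step 3: Original total weight = 227
Step 4: Remaining total = 227 - 6 = 221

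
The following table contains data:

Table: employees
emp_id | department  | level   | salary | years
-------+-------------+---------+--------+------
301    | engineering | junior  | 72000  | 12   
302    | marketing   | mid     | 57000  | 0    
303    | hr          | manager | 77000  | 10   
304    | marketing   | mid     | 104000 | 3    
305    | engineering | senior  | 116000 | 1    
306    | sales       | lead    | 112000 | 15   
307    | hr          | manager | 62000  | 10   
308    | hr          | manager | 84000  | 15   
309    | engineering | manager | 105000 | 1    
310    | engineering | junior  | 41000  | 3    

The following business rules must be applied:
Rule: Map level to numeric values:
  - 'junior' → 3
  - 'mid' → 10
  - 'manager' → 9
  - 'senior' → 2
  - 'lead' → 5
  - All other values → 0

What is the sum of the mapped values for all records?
69

Step 1: Apply mapping to each record
Step 2: Count by status:
  'junior': 2 records × 3 = 6
  'mid': 2 records × 10 = 20
  'manager': 4 records × 9 = 36
  'senior': 1 records × 2 = 2
  'lead': 1 records × 5 = 5
Step 3: Sum all mapped values = 69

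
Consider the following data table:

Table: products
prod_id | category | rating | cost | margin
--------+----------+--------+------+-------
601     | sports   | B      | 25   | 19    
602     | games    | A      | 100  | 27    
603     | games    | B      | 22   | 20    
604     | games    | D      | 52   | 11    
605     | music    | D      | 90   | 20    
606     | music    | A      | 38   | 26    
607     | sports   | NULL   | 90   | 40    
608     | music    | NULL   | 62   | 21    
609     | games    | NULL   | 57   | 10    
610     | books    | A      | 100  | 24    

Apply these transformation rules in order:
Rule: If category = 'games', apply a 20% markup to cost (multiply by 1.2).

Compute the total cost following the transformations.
682.2

Step 1: Records with category = 'games' have total cost = 231
Step 2: Apply multiplier: 231 × 1.2 = 277.2
Step 3: Other records total: 405
Step 4: Final sum = 277.2 + 405 = 682.2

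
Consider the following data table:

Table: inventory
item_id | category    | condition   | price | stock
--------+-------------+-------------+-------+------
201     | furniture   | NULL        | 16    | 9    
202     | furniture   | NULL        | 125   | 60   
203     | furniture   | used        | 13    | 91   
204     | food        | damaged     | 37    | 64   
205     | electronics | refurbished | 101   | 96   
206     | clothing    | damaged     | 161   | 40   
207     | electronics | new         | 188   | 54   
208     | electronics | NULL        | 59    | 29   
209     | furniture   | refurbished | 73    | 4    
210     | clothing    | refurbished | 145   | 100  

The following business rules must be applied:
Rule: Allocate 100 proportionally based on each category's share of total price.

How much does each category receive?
clothing: 33.33, electronics: 37.91, food: 4.03, furniture: 24.73

Step 1: Calculate total price = 918
Step 2: Calculate each category's proportion:
  clothing: 306/918 = 33.33% → 33.33
  electronics: 348/918 = 37.91% → 37.91
  food: 37/918 = 4.03% → 4.03
  furniture: 227/918 = 24.73% → 24.73
Step 3: Verify: sum of allocations ≈ 100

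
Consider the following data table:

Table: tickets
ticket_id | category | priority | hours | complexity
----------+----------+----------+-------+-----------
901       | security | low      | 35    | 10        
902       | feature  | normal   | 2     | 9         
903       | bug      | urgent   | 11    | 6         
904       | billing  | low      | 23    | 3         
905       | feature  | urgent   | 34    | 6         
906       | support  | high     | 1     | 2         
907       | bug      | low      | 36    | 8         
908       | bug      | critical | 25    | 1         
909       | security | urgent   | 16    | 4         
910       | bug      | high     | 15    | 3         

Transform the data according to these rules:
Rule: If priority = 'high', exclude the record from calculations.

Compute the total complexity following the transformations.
47

Step 1: Identify records where priority = 'high'
Step 2: The excluded records sum to 5
Step 3: Original total complexity = 52
Step 4: Remaining total = 52 - 5 = 47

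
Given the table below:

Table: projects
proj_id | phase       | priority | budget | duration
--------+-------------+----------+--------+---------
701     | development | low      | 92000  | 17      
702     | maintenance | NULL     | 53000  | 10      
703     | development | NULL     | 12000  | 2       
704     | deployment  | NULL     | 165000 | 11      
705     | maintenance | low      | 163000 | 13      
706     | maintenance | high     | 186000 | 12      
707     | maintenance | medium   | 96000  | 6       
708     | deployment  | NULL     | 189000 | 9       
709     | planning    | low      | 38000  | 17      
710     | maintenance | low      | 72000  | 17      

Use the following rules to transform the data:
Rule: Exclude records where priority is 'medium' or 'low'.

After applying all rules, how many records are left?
5

Step 1: Count records to exclude
  - 1 (medium) + 4 (low) = 5 records
Step 2: Total records: 10
Step 3: Remaining = 10 - 5 = 5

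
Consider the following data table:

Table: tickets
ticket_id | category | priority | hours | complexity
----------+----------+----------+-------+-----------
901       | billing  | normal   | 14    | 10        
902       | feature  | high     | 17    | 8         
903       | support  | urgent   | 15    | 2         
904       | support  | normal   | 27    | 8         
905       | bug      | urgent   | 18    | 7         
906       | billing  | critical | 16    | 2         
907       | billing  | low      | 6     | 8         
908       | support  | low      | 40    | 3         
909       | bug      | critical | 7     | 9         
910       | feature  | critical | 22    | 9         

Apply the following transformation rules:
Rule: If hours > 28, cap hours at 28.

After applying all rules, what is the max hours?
28

Step 1: Original maximum hours = 40
Step 2: Apply cap at 28
Step 3: 1 records had hours > 28 and were capped
Step 4: Maximum after transformation = 28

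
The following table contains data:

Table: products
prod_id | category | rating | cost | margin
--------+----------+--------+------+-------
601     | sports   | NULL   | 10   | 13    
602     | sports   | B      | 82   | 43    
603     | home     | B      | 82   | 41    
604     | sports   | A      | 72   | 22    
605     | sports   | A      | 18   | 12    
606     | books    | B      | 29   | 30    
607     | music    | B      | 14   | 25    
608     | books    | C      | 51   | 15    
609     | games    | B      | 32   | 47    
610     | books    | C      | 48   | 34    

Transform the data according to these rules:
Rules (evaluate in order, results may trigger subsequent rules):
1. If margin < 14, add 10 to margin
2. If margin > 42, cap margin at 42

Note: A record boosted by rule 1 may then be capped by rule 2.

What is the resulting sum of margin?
296

Step 1: Apply rule 1 to records with margin < 14
  - 2 records get bonus of 10
  - Of these, 0 records then exceed 42 and get capped
Step 2: Apply rule 2 to records with margin > 42
  - 2 records (original) are capped
Step 3: Calculate final sum = 296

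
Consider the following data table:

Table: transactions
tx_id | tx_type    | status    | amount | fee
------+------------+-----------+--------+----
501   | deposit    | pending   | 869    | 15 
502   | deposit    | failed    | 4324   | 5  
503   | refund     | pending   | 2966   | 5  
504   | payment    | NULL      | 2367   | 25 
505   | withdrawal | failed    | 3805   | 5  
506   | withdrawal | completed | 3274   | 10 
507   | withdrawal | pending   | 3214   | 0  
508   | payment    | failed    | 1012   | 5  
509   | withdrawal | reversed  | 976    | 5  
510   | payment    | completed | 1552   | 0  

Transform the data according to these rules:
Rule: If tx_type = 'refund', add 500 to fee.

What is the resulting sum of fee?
575

Step 1: Count records where tx_type = 'refund': 1
Step 2: Total bonus added: 1 × 500 = 500
Step 3: Original sum of fee: 75
Step 4: Final sum = 75 + 500 = 575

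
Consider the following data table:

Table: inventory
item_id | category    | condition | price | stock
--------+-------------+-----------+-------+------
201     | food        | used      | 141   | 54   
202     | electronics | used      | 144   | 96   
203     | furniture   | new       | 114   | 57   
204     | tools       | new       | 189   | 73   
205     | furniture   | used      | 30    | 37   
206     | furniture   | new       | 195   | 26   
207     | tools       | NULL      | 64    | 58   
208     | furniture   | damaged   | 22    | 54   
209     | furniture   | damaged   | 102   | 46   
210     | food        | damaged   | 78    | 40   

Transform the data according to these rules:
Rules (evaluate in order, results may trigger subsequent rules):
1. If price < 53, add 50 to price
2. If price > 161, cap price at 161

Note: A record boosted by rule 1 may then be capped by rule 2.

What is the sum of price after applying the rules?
1117

Step 1: Apply rule 1 to records with price < 53
  - 2 records get bonus of 50
  - Of these, 0 records then exceed 161 and get capped
Step 2: Apply rule 2 to records with price > 161
  - 2 records (original) are capped
Step 3: Calculate final sum = 1117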